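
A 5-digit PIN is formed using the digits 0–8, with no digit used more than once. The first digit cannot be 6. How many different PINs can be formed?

The first digit has 9−1 = 8 choices (anything except 6).
The remaining 4 digits are filled from the other 8 symbols without repetition: 8 × 7 × 6 × 5 = 1680.
Total: 8 × 1680 = 13440.

13440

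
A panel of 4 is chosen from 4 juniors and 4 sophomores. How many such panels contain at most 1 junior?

17

Split by how many juniors are chosen (0 through 1).
Sum: C(4,0)·C(4,4) + C(4,1)·C(4,3) = 1 + 16 = 17.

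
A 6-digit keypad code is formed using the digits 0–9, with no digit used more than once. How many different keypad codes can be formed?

151200

With no repetition, fill the 6 digits in order: 10 choices, then 9, down to 5.
That product is 10 × 9 × 8 × 7 × 6 × 5 = 151200.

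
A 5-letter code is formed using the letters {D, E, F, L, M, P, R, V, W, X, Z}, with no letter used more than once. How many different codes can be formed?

55440

Choose and order 5 of the 11 symbols: the first letter has 11 options, the next 10, and so on down to 7.
11 × 10 × 9 × 8 × 7 = 55440.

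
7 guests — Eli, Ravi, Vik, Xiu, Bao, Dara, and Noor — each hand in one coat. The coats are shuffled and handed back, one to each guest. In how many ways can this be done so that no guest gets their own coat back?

1854

Count assignments avoiding every fixed point. For any j of the 7 guests fixed to their own coat, the other 7−j can be arranged in (7−j)! ways.
By inclusion–exclusion this is Σ_{j=0}^{7} (−1)^j C(7,j)·(7−j)!.
Computing: 5040 − 5040 + 2520 − 840 + 210 − 42 + 7 − 1 = 1854.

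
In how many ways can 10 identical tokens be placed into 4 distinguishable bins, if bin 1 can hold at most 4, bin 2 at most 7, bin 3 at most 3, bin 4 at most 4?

Ignoring the caps, the number of non-negative solutions to x_1+…+x_4 = 10 is C(13,3) = 286.
Subtract solutions that violate a single cap (substitute x_i' = x_i − (cap_i+1)): x_1 ≥ 5 gives C(8,3) = 56; x_2 ≥ 8 gives C(5,3) = 10; x_3 ≥ 4 gives C(9,3) = 84; x_4 ≥ 5 gives C(8,3) = 56. Together 206.
Add back pairs where two caps are both exceeded: 0 + 4 + 1 + 0 + 0 + 4 = 9.
By inclusion–exclusion the count is 286 − 206 + 9 = 89.

89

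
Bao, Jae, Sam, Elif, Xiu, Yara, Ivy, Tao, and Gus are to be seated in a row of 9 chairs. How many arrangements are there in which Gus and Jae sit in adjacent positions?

Place the 7 others and the Gus-Jae pair as 8 objects in a line; the pair has 2 internal arrangements.
So the count is 2·(8)! = 80640.

80640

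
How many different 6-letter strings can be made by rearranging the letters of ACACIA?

Letter multiplicities in ACACIA: A×3, C×2, I×1.
Dividing 6! = 720 by 3!·2! = 12 for the repeated letters gives 60.

60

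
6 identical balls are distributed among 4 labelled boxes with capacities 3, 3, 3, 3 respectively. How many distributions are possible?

44

By stars and bars, unrestricted non-negative solutions to x_1+…+x_4 = 6 number C(6+3,3) = 84.
Subtract solutions that violate a single cap (substitute x_i' = x_i − (cap_i+1)): x_1 ≥ 4 gives C(5,3) = 10; x_2 ≥ 4 gives C(5,3) = 10; x_3 ≥ 4 gives C(5,3) = 10; x_4 ≥ 4 gives C(5,3) = 10. Together 40.
No two caps can be exceeded simultaneously, so the pair terms are all 0.
By inclusion–exclusion the count is 84 − 40 + 0 = 44.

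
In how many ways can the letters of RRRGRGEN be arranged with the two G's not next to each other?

Total arrangements of RRRGRGEN: 8!/(4!·2!) = 840.
Arrangements with the G's together: treat GG as one letter, giving (7)!/(4!) = 210.
Hence 840 − 210 = 630.

630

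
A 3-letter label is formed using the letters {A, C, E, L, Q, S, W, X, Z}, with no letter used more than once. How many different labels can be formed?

This is a permutation of 3 out of 9: P(9,3) = 9!/6!.
That product is 9 × 8 × 7 = 504.

504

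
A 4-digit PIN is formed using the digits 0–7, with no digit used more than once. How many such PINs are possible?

1680

With no repetition, fill the 4 digits in order: 8 choices, then 7, down to 5.
8 × 7 × 6 × 5 = 1680.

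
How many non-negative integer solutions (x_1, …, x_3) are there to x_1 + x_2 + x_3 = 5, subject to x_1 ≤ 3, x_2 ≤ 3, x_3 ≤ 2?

Ignoring the caps, the number of non-negative solutions to x_1+…+x_3 = 5 is C(7,2) = 21.
Subtract solutions that violate a single cap (substitute x_i' = x_i − (cap_i+1)): x_1 ≥ 4 gives C(3,2) = 3; x_2 ≥ 4 gives C(3,2) = 3; x_3 ≥ 3 gives C(4,2) = 6. Together 12.
No two caps can be exceeded simultaneously, so the pair terms are all 0.
By inclusion–exclusion the count is 21 − 12 + 0 = 9.

9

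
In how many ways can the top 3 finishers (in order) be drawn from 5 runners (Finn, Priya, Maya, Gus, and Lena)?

60

There are 5 choices for 1st place, 4 for 2nd, and 3 for 3rd.
That gives 5 × 4 × 3 = 60.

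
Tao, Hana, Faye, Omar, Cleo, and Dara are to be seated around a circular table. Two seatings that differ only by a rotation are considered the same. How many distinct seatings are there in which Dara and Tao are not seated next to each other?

Without the restriction there are (5)! = 120 seatings.
Those with Dara next to Tao: fuse the pair into one unit and seat 5 units around a circle — 2·(4)! = 48.
Subtracting, 120 − 48 = 72.

72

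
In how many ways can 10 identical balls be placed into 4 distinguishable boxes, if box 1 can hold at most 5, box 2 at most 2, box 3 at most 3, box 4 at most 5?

Without the upper bounds there are C(13,3) = 286 ways to split 10 among 4 boxes.
Subtract solutions that violate a single cap (substitute x_i' = x_i − (cap_i+1)): x_1 ≥ 6 gives C(7,3) = 35; x_2 ≥ 3 gives C(10,3) = 120; x_3 ≥ 4 gives C(9,3) = 84; x_4 ≥ 6 gives C(7,3) = 35. Together 274.
Add back pairs where two caps are both exceeded: 4 + 1 + 0 + 20 + 4 + 1 = 30.
By inclusion–exclusion the count is 286 − 274 + 30 = 42.

42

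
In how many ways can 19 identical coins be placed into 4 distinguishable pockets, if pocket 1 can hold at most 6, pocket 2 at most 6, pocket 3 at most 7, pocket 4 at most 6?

Without the upper bounds there are C(22,3) = 1540 ways to split 19 among 4 pockets.
Subtract solutions that violate a single cap (substitute x_i' = x_i − (cap_i+1)): x_1 ≥ 7 gives C(15,3) = 455; x_2 ≥ 7 gives C(15,3) = 455; x_3 ≥ 8 gives C(14,3) = 364; x_4 ≥ 7 gives C(15,3) = 455. Together 1729.
Add back pairs where two caps are both exceeded: 56 + 35 + 56 + 35 + 56 + 35 = 273.
By inclusion–exclusion the count is 1540 − 1729 + 273 = 84.

84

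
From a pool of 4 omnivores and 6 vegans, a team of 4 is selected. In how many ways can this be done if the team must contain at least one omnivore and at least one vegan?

With no constraint there are C(10,4) = 210 possible selections.
Selections missing a whole group: no omnivores → C(6,4) = 15; no vegans → C(4,4) = 1.
Both groups omitted at once is impossible, so 210 − 16 = 194.

194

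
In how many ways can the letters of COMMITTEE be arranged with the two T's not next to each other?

Total arrangements of COMMITTEE: 9!/(2!·2!·2!) = 45360.
Arrangements with the T's together: treat TT as one letter, giving (8)!/(2!·2!) = 10080.
Subtracting, 45360 − 10080 = 35280 arrangements keep the T's apart.

35280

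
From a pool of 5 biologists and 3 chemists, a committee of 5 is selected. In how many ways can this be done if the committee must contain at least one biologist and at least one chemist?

55

With no constraint there are C(8,5) = 56 possible selections.
Selections missing a whole group: no biologists → C(3,5) = 0; no chemists → C(5,5) = 1.
Both groups omitted at once is impossible, so 56 − 1 = 55.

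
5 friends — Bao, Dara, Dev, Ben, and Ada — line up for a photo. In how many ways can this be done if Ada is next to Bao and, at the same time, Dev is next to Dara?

24

Treat {Ada,Bao} as one block (2 orders) and {Dev,Dara} as another (2 orders).
That leaves 3 units to arrange: 2 × 2 × 3! = 4 × 6 = 24.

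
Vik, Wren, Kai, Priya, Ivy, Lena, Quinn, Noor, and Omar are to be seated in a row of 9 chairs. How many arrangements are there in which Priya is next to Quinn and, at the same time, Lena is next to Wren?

20160

Treat {Priya,Quinn} as one block (2 orders) and {Lena,Wren} as another (2 orders).
That leaves 7 units to arrange: 2 × 2 × 7! = 4 × 5040 = 20160.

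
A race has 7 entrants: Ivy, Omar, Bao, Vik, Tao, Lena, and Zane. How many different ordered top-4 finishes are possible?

There are 7 choices for 1st place, 6 for 2nd, and so on down to 4 for position 4.
That gives 7 × 6 × 5 × 4 = 840.

840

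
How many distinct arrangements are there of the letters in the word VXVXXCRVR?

Letter multiplicities in VXVXXCRVR: C×1, R×2, V×3, X×3.
Dividing 9! = 362880 by 3!·3!·2! = 72 for the repeated letters gives 5040.

5040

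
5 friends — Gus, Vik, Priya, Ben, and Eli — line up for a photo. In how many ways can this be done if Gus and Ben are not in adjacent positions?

72

There are 5! = 120 arrangements in all. If Gus and Ben are adjacent, merging them into one block gives 2·(4)! = 48 arrangements.
So 120 − 48 = 72 arrangements keep them apart.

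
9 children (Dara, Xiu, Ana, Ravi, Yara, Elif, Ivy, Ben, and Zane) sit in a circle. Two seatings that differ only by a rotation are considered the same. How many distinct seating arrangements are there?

Seat Dara anywhere (absorbing the rotational symmetry), then permute the other 8: (8)! = 40320.

40320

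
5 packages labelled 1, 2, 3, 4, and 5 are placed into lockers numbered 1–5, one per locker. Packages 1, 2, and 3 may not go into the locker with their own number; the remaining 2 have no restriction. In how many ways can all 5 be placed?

64

Let Aᵢ (for i ∈ {1, 2, 3}) be the placements that put package i in its forbidden locker. Any j of these fix j positions, leaving (5−j)! ways to fill the rest, and there are C(3,j) ways to pick which j.
By inclusion–exclusion, the number of valid placements is Σ_{j=0}^{3} (−1)^j C(3,j)·(5−j)!.
Computing: 120 − 72 + 18 − 2 = 64.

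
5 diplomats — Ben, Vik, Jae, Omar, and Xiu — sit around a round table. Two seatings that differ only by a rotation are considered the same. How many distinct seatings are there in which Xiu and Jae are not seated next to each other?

All circular seatings of 5 people number (4)! = 24.
Those with Xiu next to Jae: fuse the pair into one unit and seat 4 units around a circle — 2·(3)! = 12.
Subtracting, 24 − 12 = 12.

12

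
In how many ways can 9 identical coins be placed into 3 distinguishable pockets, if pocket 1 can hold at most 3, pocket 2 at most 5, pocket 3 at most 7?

21

Without the upper bounds there are C(11,2) = 55 ways to split 9 among 3 pockets.
Subtract solutions that violate a single cap (substitute x_i' = x_i − (cap_i+1)): x_1 ≥ 4 gives C(7,2) = 21; x_2 ≥ 6 gives C(5,2) = 10; x_3 ≥ 8 gives C(3,2) = 3. Together 34.
No two caps can be exceeded simultaneously, so the pair terms are all 0.
By inclusion–exclusion the count is 55 − 34 + 0 = 21.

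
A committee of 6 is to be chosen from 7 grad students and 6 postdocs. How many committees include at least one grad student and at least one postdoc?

1708

With no constraint there are C(13,6) = 1716 possible selections.
Selections missing a whole group: no grad students → C(6,6) = 1; no postdocs → C(7,6) = 7.
Both groups omitted at once is impossible, so 1716 − 8 = 1708.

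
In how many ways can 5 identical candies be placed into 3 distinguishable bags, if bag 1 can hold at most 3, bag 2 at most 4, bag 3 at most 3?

Ignoring the caps, the number of non-negative solutions to x_1+…+x_3 = 5 is C(7,2) = 21.
Subtract solutions that violate a single cap (substitute x_i' = x_i − (cap_i+1)): x_1 ≥ 4 gives C(3,2) = 3; x_2 ≥ 5 gives C(2,2) = 1; x_3 ≥ 4 gives C(3,2) = 3. Together 7.
No two caps can be exceeded simultaneously, so the pair terms are all 0.
By inclusion–exclusion the count is 21 − 7 + 0 = 14.

14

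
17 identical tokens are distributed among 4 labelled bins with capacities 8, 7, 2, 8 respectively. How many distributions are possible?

108

By stars and bars, unrestricted non-negative solutions to x_1+…+x_4 = 17 number C(17+3,3) = 1140.
Subtract solutions that violate a single cap (substitute x_i' = x_i − (cap_i+1)): x_1 ≥ 9 gives C(11,3) = 165; x_2 ≥ 8 gives C(12,3) = 220; x_3 ≥ 3 gives C(17,3) = 680; x_4 ≥ 9 gives C(11,3) = 165. Together 1230.
Add back pairs where two caps are both exceeded: 1 + 56 + 0 + 84 + 1 + 56 = 198.
By inclusion–exclusion the count is 1140 − 1230 + 198 = 108.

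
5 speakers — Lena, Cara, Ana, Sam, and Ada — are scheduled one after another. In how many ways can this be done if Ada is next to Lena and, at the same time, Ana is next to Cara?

24

Treat {Ada,Lena} as one block (2 orders) and {Ana,Cara} as another (2 orders).
That leaves 3 units to arrange: 2 × 2 × 3! = 4 × 6 = 24.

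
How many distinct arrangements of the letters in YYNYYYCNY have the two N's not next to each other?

There are 9!/(6!·2!) = 252 arrangements of YYNYYYCNY in total.
If the two N's are adjacent, glue them into one block, leaving 8 items to arrange: (8)!/(6!) = 56 ways.
Subtracting, 252 − 56 = 196 arrangements keep the N's apart.

196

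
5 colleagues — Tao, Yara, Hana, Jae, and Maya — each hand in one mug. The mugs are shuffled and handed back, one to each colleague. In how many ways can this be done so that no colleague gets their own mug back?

44

This is the derangement count D_5: permutations of 5 items with no fixed point.
By inclusion–exclusion this is Σ_{j=0}^{5} (−1)^j C(5,j)·(5−j)!.
Computing: 120 − 120 + 60 − 20 + 5 − 1 = 44.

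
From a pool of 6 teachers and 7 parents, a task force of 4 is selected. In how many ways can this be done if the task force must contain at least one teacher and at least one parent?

Unrestricted: C(13,4) = 715 ways to pick any 4 of the 13.
Subtract selections that omit an entire group: no teachers → C(7,4) = 35; no parents → C(6,4) = 15.
Both groups omitted at once is impossible, so 715 − 50 = 665.

665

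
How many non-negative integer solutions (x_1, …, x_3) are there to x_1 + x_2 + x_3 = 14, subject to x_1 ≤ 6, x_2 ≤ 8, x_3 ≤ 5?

By stars and bars, unrestricted non-negative solutions to x_1+…+x_3 = 14 number C(14+2,2) = 120.
Subtract solutions that violate a single cap (substitute x_i' = x_i − (cap_i+1)): x_1 ≥ 7 gives C(9,2) = 36; x_2 ≥ 9 gives C(7,2) = 21; x_3 ≥ 6 gives C(10,2) = 45. Together 102.
Add back pairs where two caps are both exceeded: 0 + 3 + 0 = 3.
By inclusion–exclusion the count is 120 − 102 + 3 = 21.

21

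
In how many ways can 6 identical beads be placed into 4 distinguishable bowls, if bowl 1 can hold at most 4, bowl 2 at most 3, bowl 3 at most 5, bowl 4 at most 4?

65

Ignoring the caps, the number of non-negative solutions to x_1+…+x_4 = 6 is C(9,3) = 84.
Subtract solutions that violate a single cap (substitute x_i' = x_i − (cap_i+1)): x_1 ≥ 5 gives C(4,3) = 4; x_2 ≥ 4 gives C(5,3) = 10; x_3 ≥ 6 gives C(3,3) = 1; x_4 ≥ 5 gives C(4,3) = 4. Together 19.
No two caps can be exceeded simultaneously, so the pair terms are all 0.
By inclusion–exclusion the count is 84 − 19 + 0 = 65.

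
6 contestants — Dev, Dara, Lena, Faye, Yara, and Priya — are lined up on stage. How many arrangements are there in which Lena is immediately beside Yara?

240

Treat {Lena, Yara} as a single unit. There are 5 units to order, and the pair itself can be ordered 2 ways.
So the count is 2·(5)! = 240.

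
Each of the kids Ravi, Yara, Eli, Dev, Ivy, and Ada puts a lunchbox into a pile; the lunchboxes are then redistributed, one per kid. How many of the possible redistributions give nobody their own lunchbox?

This is the derangement count D_6: permutations of 6 items with no fixed point.
By inclusion–exclusion this is Σ_{j=0}^{6} (−1)^j C(6,j)·(6−j)!.
Computing: 720 − 720 + 360 − 120 + 30 − 6 + 1 = 265.

265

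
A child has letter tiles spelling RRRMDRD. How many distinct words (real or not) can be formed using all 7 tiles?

105

The 7 letters of RRRMDRD have repeats: D appearing twice and R appearing 4 times.
Dividing 7! = 5040 by 4!·2! = 48 for the repeated letters gives 105.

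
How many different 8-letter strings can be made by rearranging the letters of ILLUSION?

10080

ILLUSION has 8 letters with I appearing twice and L appearing twice.
The number of distinct arrangements is 8!/(2!·2!) = 40320/4 = 10080.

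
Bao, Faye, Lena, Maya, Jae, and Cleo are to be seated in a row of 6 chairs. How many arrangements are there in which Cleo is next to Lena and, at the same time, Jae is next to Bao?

Treat {Cleo,Lena} as one block (2 orders) and {Jae,Bao} as another (2 orders).
That leaves 4 units to arrange: 2 × 2 × 4! = 4 × 24 = 96.

96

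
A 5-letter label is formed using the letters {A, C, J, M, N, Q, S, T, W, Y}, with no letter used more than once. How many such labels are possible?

This is a permutation of 5 out of 10: P(10,5) = 10!/5!.
10 × 9 × 8 × 7 × 6 = 30240.

30240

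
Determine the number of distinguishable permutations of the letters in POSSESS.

210

Letter multiplicities in POSSESS: E×1, O×1, P×1, S×4.
Dividing 7! = 5040 by 4! = 24 for the repeated letters gives 210.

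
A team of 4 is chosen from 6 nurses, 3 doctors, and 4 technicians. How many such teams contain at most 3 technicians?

714

Split by how many technicians are chosen (0 through 3).
Sum: C(4,0)·C(9,4) + C(4,1)·C(9,3) + C(4,2)·C(9,2) + C(4,3)·C(9,1) = 126 + 336 + 216 + 36 = 714.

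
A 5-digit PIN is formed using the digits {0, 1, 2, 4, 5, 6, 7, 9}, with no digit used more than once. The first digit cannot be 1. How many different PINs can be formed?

The first digit has 8−1 = 7 choices (anything except 1).
The remaining 4 digits are filled from the other 7 symbols without repetition: 7 × 6 × 5 × 4 = 840.
Total: 7 × 840 = 5880.

5880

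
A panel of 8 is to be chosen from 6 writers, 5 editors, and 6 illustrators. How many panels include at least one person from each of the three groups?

Unrestricted: C(17,8) = 24310 ways to pick any 8 of the 17.
Subtract selections that omit an entire group: no writers → C(11,8) = 165; no editors → C(12,8) = 495; no illustrators → C(11,8) = 165.
Add back selections omitting two groups (i.e. drawn from a single group): C(6,8) + C(5,8) + C(6,8) = 0.
By inclusion–exclusion: 24310 − 825 + 0 = 23485.

23485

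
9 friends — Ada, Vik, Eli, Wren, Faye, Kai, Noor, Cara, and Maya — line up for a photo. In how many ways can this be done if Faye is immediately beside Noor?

Treat {Faye, Noor} as a single unit. There are 8 units to order, and the pair itself can be ordered 2 ways.
So the count is 2·(8)! = 80640.

80640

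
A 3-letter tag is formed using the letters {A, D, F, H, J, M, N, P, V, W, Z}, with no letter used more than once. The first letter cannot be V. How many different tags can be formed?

The first letter has 11−1 = 10 choices (anything except V).
The remaining 2 letters are filled from the other 10 symbols without repetition: 10 × 9 = 90.
Total: 10 × 90 = 900.

900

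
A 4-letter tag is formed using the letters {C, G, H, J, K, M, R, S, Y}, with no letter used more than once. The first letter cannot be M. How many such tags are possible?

2688

The first letter has 9−1 = 8 choices (anything except M).
The remaining 3 letters are filled from the other 8 symbols without repetition: 8 × 7 × 6 = 336.
Total: 8 × 336 = 2688.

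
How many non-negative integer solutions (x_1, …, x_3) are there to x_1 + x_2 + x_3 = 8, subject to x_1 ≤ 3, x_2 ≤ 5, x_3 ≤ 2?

Ignoring the caps, the number of non-negative solutions to x_1+…+x_3 = 8 is C(10,2) = 45.
Subtract solutions that violate a single cap (substitute x_i' = x_i − (cap_i+1)): x_1 ≥ 4 gives C(6,2) = 15; x_2 ≥ 6 gives C(4,2) = 6; x_3 ≥ 3 gives C(7,2) = 21. Together 42.
Add back pairs where two caps are both exceeded: 0 + 3 + 0 = 3.
By inclusion–exclusion the count is 45 − 42 + 3 = 6.

6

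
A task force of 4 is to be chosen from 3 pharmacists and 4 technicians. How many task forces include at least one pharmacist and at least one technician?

34

Total 4-person selections from all 7: C(7,4) = 35.
Selections missing a whole group: no pharmacists → C(4,4) = 1; no technicians → C(3,4) = 0.
Both groups omitted at once is impossible, so 35 − 1 = 34.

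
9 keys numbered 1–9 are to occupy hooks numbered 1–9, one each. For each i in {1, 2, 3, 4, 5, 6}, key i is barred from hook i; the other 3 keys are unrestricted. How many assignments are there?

183822

Let Aᵢ (for 1 ≤ i ≤ 6) be the placements that put key i in its forbidden hook. Any j of these fix j positions, leaving (9−j)! ways to fill the rest, and there are C(6,j) ways to pick which j.
By inclusion–exclusion, the number of valid placements is Σ_{j=0}^{6} (−1)^j C(6,j)·(9−j)!.
Computing: 362880 − 241920 + 75600 − 14400 + 1800 − 144 + 6 = 183822.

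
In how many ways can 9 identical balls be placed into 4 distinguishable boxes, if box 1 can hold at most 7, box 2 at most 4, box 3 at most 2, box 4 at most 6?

Ignoring the caps, the number of non-negative solutions to x_1+…+x_4 = 9 is C(12,3) = 220.
Subtract solutions that violate a single cap (substitute x_i' = x_i − (cap_i+1)): x_1 ≥ 8 gives C(4,3) = 4; x_2 ≥ 5 gives C(7,3) = 35; x_3 ≥ 3 gives C(9,3) = 84; x_4 ≥ 7 gives C(5,3) = 10. Together 133.
Add back pairs where two caps are both exceeded: 0 + 0 + 0 + 4 + 0 + 0 = 4.
By inclusion–exclusion the count is 220 − 133 + 4 = 91.

91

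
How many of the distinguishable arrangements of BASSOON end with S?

Fix S in the last position and arrange the remaining 6 letters.
Those 6 letters have O appearing twice, giving (6)!/(2!) = 360.

360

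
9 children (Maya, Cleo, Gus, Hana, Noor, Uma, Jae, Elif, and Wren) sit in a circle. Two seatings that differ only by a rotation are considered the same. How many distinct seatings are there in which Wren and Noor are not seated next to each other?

30240

All circular seatings of 9 people number (8)! = 40320.
Seatings with Wren beside Noor: treat them as a block with 2 internal orders, giving 2 × (7)! = 10080.
Subtracting, 40320 − 10080 = 30240.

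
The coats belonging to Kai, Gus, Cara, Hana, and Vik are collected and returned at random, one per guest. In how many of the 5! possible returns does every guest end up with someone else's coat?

44

Count assignments avoiding every fixed point. For any j of the 5 guests fixed to their own coat, the other 5−j can be arranged in (5−j)! ways.
By inclusion–exclusion this is Σ_{j=0}^{5} (−1)^j C(5,j)·(5−j)!.
Computing: 120 − 120 + 60 − 20 + 5 − 1 = 44.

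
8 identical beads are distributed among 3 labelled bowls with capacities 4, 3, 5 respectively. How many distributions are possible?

Without the upper bounds there are C(10,2) = 45 ways to split 8 among 3 bowls.
Subtract solutions that violate a single cap (substitute x_i' = x_i − (cap_i+1)): x_1 ≥ 5 gives C(5,2) = 10; x_2 ≥ 4 gives C(6,2) = 15; x_3 ≥ 6 gives C(4,2) = 6. Together 31.
No two caps can be exceeded simultaneously, so the pair terms are all 0.
By inclusion–exclusion the count is 45 − 31 + 0 = 14.

14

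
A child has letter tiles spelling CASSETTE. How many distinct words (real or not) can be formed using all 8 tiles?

5040

CASSETTE has 8 letters with E appearing twice, S appearing twice, and T appearing twice.
So there are 8! / (2!·2!·2!) = 5040 distinguishable arrangements.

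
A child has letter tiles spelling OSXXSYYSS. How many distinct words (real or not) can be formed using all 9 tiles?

3780

Letter multiplicities in OSXXSYYSS: O×1, S×4, X×2, Y×2.
So there are 9! / (4!·2!·2!) = 3780 distinguishable arrangements.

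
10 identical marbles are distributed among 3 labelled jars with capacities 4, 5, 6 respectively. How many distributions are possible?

Ignoring the caps, the number of non-negative solutions to x_1+…+x_3 = 10 is C(12,2) = 66.
Subtract solutions that violate a single cap (substitute x_i' = x_i − (cap_i+1)): x_1 ≥ 5 gives C(7,2) = 21; x_2 ≥ 6 gives C(6,2) = 15; x_3 ≥ 7 gives C(5,2) = 10. Together 46.
No two caps can be exceeded simultaneously, so the pair terms are all 0.
By inclusion–exclusion the count is 66 − 46 + 0 = 20.

20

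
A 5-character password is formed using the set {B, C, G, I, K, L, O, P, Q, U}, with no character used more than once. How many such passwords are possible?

30240

This is a permutation of 5 out of 10: P(10,5) = 10!/5!.
That product is 10 × 9 × 8 × 7 × 6 = 30240.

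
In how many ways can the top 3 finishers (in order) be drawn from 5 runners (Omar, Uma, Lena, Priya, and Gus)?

There are 5 choices for 1st place, 4 for 2nd, and 3 for 3rd.
That gives 5 × 4 × 3 = 60.

60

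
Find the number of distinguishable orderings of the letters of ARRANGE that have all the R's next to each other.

360

Treat the 2 copies of R as a single block. The multiset to arrange is then {RR, A, A, E, G, N}, 6 items in all.
That gives (6)!/(2!) = 360 arrangements.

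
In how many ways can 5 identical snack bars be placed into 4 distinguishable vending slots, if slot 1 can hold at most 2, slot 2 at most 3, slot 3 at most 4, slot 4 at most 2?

31

Without the upper bounds there are C(8,3) = 56 ways to split 5 among 4 vending slots.
Subtract solutions that violate a single cap (substitute x_i' = x_i − (cap_i+1)): x_1 ≥ 3 gives C(5,3) = 10; x_2 ≥ 4 gives C(4,3) = 4; x_3 ≥ 5 gives C(3,3) = 1; x_4 ≥ 3 gives C(5,3) = 10. Together 25.
No two caps can be exceeded simultaneously, so the pair terms are all 0.
By inclusion–exclusion the count is 56 − 25 + 0 = 31.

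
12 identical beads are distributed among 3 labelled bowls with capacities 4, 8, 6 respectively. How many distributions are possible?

Ignoring the caps, the number of non-negative solutions to x_1+…+x_3 = 12 is C(14,2) = 91.
Subtract solutions that violate a single cap (substitute x_i' = x_i − (cap_i+1)): x_1 ≥ 5 gives C(9,2) = 36; x_2 ≥ 9 gives C(5,2) = 10; x_3 ≥ 7 gives C(7,2) = 21. Together 67.
Add back pairs where two caps are both exceeded: 0 + 1 + 0 = 1.
By inclusion–exclusion the count is 91 − 67 + 1 = 25.

25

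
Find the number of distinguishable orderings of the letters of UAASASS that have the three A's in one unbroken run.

20

Treat the 3 copies of A as a single block. The multiset to arrange is then {AAA, S, S, S, U}, 5 items in all.
That gives (5)!/(3!) = 20 arrangements.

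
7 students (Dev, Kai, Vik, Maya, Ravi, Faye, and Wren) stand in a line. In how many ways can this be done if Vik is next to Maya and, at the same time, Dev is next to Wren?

Treat {Vik,Maya} as one block (2 orders) and {Dev,Wren} as another (2 orders).
That leaves 5 units to arrange: 2 × 2 × 5! = 4 × 120 = 480.

480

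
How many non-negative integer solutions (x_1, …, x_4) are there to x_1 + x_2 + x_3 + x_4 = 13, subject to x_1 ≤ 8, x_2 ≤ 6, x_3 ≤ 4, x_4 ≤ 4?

Without the upper bounds there are C(16,3) = 560 ways to split 13 among 4 variables.
Subtract solutions that violate a single cap (substitute x_i' = x_i − (cap_i+1)): x_1 ≥ 9 gives C(7,3) = 35; x_2 ≥ 7 gives C(9,3) = 84; x_3 ≥ 5 gives C(11,3) = 165; x_4 ≥ 5 gives C(11,3) = 165. Together 449.
Add back pairs where two caps are both exceeded: 0 + 0 + 0 + 4 + 4 + 20 = 28.
By inclusion–exclusion the count is 560 − 449 + 28 = 139.

139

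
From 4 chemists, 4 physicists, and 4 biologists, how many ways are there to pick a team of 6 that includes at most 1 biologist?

Split by how many biologists are chosen (0 through 1).
Sum: C(4,0)·C(8,6) + C(4,1)·C(8,5) = 28 + 224 = 252.

252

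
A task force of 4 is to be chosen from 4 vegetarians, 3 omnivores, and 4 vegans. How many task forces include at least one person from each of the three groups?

192

With no constraint there are C(11,4) = 330 possible selections.
Selections missing a whole group: no vegetarians → C(7,4) = 35; no omnivores → C(8,4) = 70; no vegans → C(7,4) = 35.
Add back selections omitting two groups (i.e. drawn from a single group): C(4,4) + C(3,4) + C(4,4) = 2.
By inclusion–exclusion: 330 − 140 + 2 = 192.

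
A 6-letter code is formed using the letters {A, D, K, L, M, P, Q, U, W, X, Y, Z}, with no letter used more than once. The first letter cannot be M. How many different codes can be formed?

The first letter has 12−1 = 11 choices (anything except M).
The remaining 5 letters are filled from the other 11 symbols without repetition: 11 × 10 × 9 × 8 × 7 = 55440.
Total: 11 × 55440 = 609840.

609840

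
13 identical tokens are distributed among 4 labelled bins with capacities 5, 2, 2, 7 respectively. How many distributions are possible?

18

Without the upper bounds there are C(16,3) = 560 ways to split 13 among 4 bins.
Subtract solutions that violate a single cap (substitute x_i' = x_i − (cap_i+1)): x_1 ≥ 6 gives C(10,3) = 120; x_2 ≥ 3 gives C(13,3) = 286; x_3 ≥ 3 gives C(13,3) = 286; x_4 ≥ 8 gives C(8,3) = 56. Together 748.
Add back pairs where two caps are both exceeded: 35 + 35 + 0 + 120 + 10 + 10 = 210.
Subtract triples: 4 + 0 + 0 + 0 = 4.
By inclusion–exclusion the count is 560 − 748 + 210 − 4 = 18.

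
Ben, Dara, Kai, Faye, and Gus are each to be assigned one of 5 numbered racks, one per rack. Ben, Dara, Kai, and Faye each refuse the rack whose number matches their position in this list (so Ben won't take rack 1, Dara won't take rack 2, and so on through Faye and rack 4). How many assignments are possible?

53

Let Aᵢ (for 1 ≤ i ≤ 4) be the placements that put person i in their forbidden rack. Any j of these fix j positions, leaving (5−j)! ways to fill the rest, and there are C(4,j) ways to pick which j.
By inclusion–exclusion, the number of valid placements is Σ_{j=0}^{4} (−1)^j C(4,j)·(5−j)!.
Computing: 120 − 96 + 36 − 8 + 1 = 53.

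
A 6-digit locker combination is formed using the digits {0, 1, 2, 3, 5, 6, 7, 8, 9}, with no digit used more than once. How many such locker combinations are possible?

60480

Choose and order 6 of the 9 symbols: the first digit has 9 options, the next 8, and so on down to 4.
That product is 9 × 8 × 7 × 6 × 5 × 4 = 60480.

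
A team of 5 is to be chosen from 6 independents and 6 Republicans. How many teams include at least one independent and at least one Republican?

780

Unrestricted: C(12,5) = 792 ways to pick any 5 of the 12.
Subtract selections that omit an entire group: no independents → C(6,5) = 6; no Republicans → C(6,5) = 6.
Both groups omitted at once is impossible, so 792 − 12 = 780.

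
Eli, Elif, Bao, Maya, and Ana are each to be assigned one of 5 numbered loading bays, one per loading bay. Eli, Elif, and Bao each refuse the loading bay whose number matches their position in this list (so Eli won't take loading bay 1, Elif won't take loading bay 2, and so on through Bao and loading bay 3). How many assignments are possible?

64

Let Aᵢ (for i ∈ {1, 2, 3}) be the placements that put person i in their forbidden loading bay. Any j of these fix j positions, leaving (5−j)! ways to fill the rest, and there are C(3,j) ways to pick which j.
By inclusion–exclusion, the number of valid placements is Σ_{j=0}^{3} (−1)^j C(3,j)·(5−j)!.
Computing: 120 − 72 + 18 − 2 = 64.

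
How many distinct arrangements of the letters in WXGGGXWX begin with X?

Fix X in the first position and arrange the remaining 7 letters.
Those 7 letters have G appearing 3 times, W appearing twice, and X appearing twice, giving (7)!/(3!·2!·2!) = 210.

210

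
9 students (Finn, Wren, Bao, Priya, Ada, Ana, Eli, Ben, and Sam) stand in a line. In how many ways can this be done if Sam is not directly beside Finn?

There are 9! = 362880 arrangements in all. If Sam and Finn are adjacent, merging them into one block gives 2·(8)! = 80640 arrangements.
So 362880 − 80640 = 282240 arrangements keep them apart.

282240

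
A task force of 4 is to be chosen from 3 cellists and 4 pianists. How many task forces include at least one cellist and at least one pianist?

34

Unrestricted: C(7,4) = 35 ways to pick any 4 of the 7.
Selections missing a whole group: no cellists → C(4,4) = 1; no pianists → C(3,4) = 0.
Both groups omitted at once is impossible, so 35 − 1 = 34.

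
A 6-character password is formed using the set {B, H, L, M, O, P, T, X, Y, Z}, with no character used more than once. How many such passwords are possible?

151200

This is a permutation of 6 out of 10: P(10,6) = 10!/4!.
10 × 9 × 8 × 7 × 6 × 5 = 151200.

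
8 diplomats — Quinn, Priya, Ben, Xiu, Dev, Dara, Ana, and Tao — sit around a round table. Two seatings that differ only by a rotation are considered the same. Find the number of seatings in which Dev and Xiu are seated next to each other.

1440

Glue Dev and Xiu into a block (2 internal orders). Seating 7 units around a circle gives (6)! arrangements.
So 2 × (6)! = 2 × 720 = 1440.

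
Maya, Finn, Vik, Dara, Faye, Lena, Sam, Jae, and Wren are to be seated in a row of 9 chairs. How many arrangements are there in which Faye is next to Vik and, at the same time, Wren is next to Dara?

20160

Treat {Faye,Vik} as one block (2 orders) and {Wren,Dara} as another (2 orders).
That leaves 7 units to arrange: 2 × 2 × 7! = 4 × 5040 = 20160.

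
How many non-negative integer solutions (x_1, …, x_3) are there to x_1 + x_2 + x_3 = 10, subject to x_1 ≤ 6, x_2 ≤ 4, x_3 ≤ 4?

Without the upper bounds there are C(12,2) = 66 ways to split 10 among 3 variables.
Subtract solutions that violate a single cap (substitute x_i' = x_i − (cap_i+1)): x_1 ≥ 7 gives C(5,2) = 10; x_2 ≥ 5 gives C(7,2) = 21; x_3 ≥ 5 gives C(7,2) = 21. Together 52.
Add back pairs where two caps are both exceeded: 0 + 0 + 1 = 1.
By inclusion–exclusion the count is 66 − 52 + 1 = 15.

15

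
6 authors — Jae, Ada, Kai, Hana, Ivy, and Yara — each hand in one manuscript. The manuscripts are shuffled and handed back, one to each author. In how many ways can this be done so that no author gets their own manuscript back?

265

Count assignments avoiding every fixed point. For any j of the 6 authors fixed to their own manuscript, the other 6−j can be arranged in (6−j)! ways.
By inclusion–exclusion this is Σ_{j=0}^{6} (−1)^j C(6,j)·(6−j)!.
Computing: 720 − 720 + 360 − 120 + 30 − 6 + 1 = 265.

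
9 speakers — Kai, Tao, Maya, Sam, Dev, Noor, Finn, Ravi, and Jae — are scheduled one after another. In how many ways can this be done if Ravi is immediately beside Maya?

80640

Place the 7 others and the Ravi-Maya pair as 8 objects in a line; the pair has 2 internal arrangements.
So the count is 2·(8)! = 80640.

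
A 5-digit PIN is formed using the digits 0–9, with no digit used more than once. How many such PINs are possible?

30240

Choose and order 5 of the 10 symbols: the first digit has 10 options, the next 9, and so on down to 6.
That product is 10 × 9 × 8 × 7 × 6 = 30240.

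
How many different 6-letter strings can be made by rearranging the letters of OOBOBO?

OOBOBO has 6 letters with B appearing twice and O appearing 4 times.
So there are 6! / (4!·2!) = 15 distinguishable arrangements.

15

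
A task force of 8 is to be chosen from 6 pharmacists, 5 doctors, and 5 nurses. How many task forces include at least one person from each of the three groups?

Total 8-person selections from all 16: C(16,8) = 12870.
Selections missing a whole group: no pharmacists → C(10,8) = 45; no doctors → C(11,8) = 165; no nurses → C(11,8) = 165.
Add back selections omitting two groups (i.e. drawn from a single group): C(6,8) + C(5,8) + C(5,8) = 0.
By inclusion–exclusion: 12870 − 375 + 0 = 12495.

12495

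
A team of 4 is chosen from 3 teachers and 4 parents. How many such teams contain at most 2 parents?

22

Split by how many parents are chosen (0 through 2).
Sum: C(4,0)·C(3,4) + C(4,1)·C(3,3) + C(4,2)·C(3,2) = 0 + 4 + 18 = 22.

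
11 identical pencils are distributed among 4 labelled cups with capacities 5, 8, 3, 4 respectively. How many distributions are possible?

109

Without the upper bounds there are C(14,3) = 364 ways to split 11 among 4 cups.
Subtract solutions that violate a single cap (substitute x_i' = x_i − (cap_i+1)): x_1 ≥ 6 gives C(8,3) = 56; x_2 ≥ 9 gives C(5,3) = 10; x_3 ≥ 4 gives C(10,3) = 120; x_4 ≥ 5 gives C(9,3) = 84. Together 270.
Add back pairs where two caps are both exceeded: 0 + 4 + 1 + 0 + 0 + 10 = 15.
By inclusion–exclusion the count is 364 − 270 + 15 = 109.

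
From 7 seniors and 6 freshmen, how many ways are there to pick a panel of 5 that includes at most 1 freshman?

Split by how many freshmen are chosen (0 through 1).
Sum: C(6,0)·C(7,5) + C(6,1)·C(7,4) = 21 + 210 = 231.

231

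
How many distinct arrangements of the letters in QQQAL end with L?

Fix L in the last position and arrange the remaining 4 letters.
Those 4 letters have Q appearing 3 times, giving (4)!/(3!) = 4.

4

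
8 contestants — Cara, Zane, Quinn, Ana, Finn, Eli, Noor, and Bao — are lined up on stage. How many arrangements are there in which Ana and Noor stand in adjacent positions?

10080

Glue Ana and Noor into one block (2 internal orders), leaving 7 units to arrange in a row.
That gives 2 × 7! = 2 × 5040 = 10080.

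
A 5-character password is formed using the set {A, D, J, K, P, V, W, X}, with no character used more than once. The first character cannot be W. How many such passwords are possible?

The first character has 8−1 = 7 choices (anything except W).
The remaining 4 characters are filled from the other 7 symbols without repetition: 7 × 6 × 5 × 4 = 840.
Total: 7 × 840 = 5880.

5880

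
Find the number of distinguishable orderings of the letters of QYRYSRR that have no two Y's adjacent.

300

Total arrangements of QYRYSRR: 7!/(3!·2!) = 420.
Arrangements with the Y's together: treat YY as one letter, giving (6)!/(3!) = 120.
Subtracting, 420 − 120 = 300 arrangements keep the Y's apart.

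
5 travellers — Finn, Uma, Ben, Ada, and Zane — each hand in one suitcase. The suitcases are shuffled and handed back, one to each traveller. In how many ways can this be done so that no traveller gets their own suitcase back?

44

Let Aᵢ be the assignments in which traveller i gets their own suitcase. We want the size of the complement of A₁∪…∪A_5.
By inclusion–exclusion this is Σ_{j=0}^{5} (−1)^j C(5,j)·(5−j)!.
Computing: 120 − 120 + 60 − 20 + 5 − 1 = 44.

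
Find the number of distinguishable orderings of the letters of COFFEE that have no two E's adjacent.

There are 6!/(2!·2!) = 180 arrangements of COFFEE in total.
If the two E's are adjacent, glue them into one block, leaving 5 items to arrange: (5)!/(2!) = 60 ways.
Hence 180 − 60 = 120.

120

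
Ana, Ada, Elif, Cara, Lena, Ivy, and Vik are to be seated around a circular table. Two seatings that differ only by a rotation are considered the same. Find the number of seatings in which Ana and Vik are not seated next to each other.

Without the restriction there are (6)! = 720 seatings.
Those with Ana next to Vik: fuse the pair into one unit and seat 6 units around a circle — 2·(5)! = 240.
Subtracting, 720 − 240 = 480.

480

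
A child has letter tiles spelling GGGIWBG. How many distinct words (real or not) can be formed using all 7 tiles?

210

The 7 letters of GGGIWBG have repeats: G appearing 4 times.
Dividing 7! = 5040 by 4! = 24 for the repeated letters gives 210.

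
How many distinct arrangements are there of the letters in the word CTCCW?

CTCCW has 5 letters with C appearing 3 times.
So there are 5! / (3!) = 20 distinguishable arrangements.

20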